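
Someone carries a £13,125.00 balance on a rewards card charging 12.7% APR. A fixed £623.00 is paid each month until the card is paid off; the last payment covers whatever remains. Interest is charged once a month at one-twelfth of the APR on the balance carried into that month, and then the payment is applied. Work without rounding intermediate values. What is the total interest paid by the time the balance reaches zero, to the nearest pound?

£1,804

Monthly rate r = 12.7%/12 = 1.05833% = 0.0105833.
Payoff takes n = ⌈−ln(1 − rB₀/P)/ln(1+r)⌉ = ⌈23.962⌉ = 24 payments; the last is £599.60.
Total paid = 23·£623.00 + £599.60 = £14,928.60.
Total interest = total paid − principal = £14,928.60 − £13,125.00 = £1,803.60.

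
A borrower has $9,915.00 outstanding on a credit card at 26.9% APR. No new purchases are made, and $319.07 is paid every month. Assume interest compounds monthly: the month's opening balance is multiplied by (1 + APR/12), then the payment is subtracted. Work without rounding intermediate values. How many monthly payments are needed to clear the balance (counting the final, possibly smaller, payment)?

54 months

Monthly rate r = 26.9%/12 = 2.24167% = 0.0224167.
Recurrence: B ← B·(1+r) − $319.07.
Month 1: interest $222.26; balance after payment $9,818.19.
Month 2: interest $220.09; balance after payment $9,719.21.
Closed form: n = −ln(1 − rB₀/P)/ln(1+r) = −ln(0.30341)/ln(1.02242) ≈ 53.799, so the balance reaches zero during payment 54.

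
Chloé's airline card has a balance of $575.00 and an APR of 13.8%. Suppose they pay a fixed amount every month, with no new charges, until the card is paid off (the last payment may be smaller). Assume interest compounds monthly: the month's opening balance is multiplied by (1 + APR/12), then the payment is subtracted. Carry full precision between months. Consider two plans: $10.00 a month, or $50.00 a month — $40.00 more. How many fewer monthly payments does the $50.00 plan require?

82 fewer payments

Monthly rate r = 13.8%/12 = 1.15% = 0.0115.
At $10.00/mo: n = ⌈−ln(1 − rB₀/P)/ln(1+r)⌉ = 95 payments (last $6.71); total interest = total paid − $575.00 = $371.71.
At $50.00/mo: 13 payments (last $20.35); total interest $45.35.
Payments saved = 95 − 13 = 82.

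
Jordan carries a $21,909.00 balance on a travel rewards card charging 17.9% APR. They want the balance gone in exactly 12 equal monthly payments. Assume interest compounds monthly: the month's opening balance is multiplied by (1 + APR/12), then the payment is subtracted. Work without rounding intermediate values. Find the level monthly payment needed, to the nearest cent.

$2,007.57

Monthly rate r = 17.9%/12 = 1.49167% = 0.0149167.
Level-payment amortization: P = B₀·r / (1 − (1+r)^(−n)) = 21909.00·0.0149167 / (1 − 1.01492^(−12)).
Denominator 1 − (1+r)^(−12) = 0.162788111.
P = 326.809 / 0.162788111 ≈ 2007.57.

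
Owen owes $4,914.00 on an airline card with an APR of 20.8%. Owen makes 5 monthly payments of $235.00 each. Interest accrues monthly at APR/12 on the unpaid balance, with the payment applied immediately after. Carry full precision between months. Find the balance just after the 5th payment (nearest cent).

Monthly rate r = 20.8%/12 = 1.73333% = 0.0173333.
Each month: B ← B·(1+r) − $235.00.
Month 1: interest $85.18; balance after payment $4,764.18.
Month 2: interest $82.58; balance after payment $4,611.76.
Month 3: interest $79.94; balance after payment $4,456.69.
Month 4: interest $77.25; balance after payment $4,298.94.
Month 5: interest $74.51; balance after payment $4,138.46.

$4,138.46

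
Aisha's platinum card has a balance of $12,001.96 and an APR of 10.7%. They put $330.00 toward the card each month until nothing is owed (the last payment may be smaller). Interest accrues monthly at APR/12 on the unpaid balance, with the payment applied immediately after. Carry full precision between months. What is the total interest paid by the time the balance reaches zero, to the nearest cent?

$2,570.46

Monthly rate r = 10.7%/12 = 0.891667% = 0.00891667.
Payoff takes n = ⌈−ln(1 − rB₀/P)/ln(1+r)⌉ = ⌈44.158⌉ = 45 payments; the last is $52.42.
Total paid = 44·$330.00 + $52.42 = $14,572.42.
Total interest = total paid − principal = $14,572.42 − $12,001.96 = $2,570.46.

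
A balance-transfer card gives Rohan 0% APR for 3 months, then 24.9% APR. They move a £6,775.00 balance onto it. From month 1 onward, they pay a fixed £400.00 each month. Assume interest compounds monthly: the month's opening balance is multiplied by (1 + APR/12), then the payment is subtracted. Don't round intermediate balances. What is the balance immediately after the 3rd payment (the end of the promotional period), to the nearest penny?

£5,575.00

Promo months 1–3 at r₀ = 0%/12 = 0; months 4+ at r₁ = 24.9%/12 = 0.02075.
After month 3 (no interest yet): B = £6,775.00 − 3·£400.00 = £5,575.00.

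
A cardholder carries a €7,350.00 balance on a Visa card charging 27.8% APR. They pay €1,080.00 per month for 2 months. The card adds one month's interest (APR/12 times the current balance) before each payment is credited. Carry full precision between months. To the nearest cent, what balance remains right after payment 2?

€5,509.47

Monthly rate r = 27.8%/12 = 2.31667% = 0.0231667.
Each month: B ← B·(1+r) − €1,080.00.
Month 1: interest €170.28; balance after payment €6,440.27.
Month 2: interest €149.20; balance after payment €5,509.47.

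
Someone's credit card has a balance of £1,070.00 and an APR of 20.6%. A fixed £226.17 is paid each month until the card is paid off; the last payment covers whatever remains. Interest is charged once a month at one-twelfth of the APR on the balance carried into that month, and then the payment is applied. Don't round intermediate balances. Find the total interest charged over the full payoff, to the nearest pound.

£56

Monthly rate r = 20.6%/12 = 1.71667% = 0.0171667.
Payoff takes n = ⌈−ln(1 − rB₀/P)/ln(1+r)⌉ = ⌈4.976⌉ = 5 payments; the last is £220.87.
Total paid = 4·£226.17 + £220.87 = £1,125.55.
Total interest = total paid − principal = £1,125.55 − £1,070.00 = £55.55.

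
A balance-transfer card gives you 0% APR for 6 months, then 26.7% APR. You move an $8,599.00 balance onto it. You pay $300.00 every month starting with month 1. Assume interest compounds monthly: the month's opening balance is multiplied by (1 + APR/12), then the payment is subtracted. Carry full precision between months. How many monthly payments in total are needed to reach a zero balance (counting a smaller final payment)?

38 months

Promo months 1–6 at r₀ = 0%/12 = 0; months 7+ at r₁ = 26.7%/12 = 0.02225.
After month 6 (no interest yet): B = $8,599.00 − 6·$300.00 = $6,799.00.
Then at r₁ with $300.00/mo: n₂ = −ln(1 − r₁·B/P)/ln(1+r₁) ≈ 31.89 → 32 more payments.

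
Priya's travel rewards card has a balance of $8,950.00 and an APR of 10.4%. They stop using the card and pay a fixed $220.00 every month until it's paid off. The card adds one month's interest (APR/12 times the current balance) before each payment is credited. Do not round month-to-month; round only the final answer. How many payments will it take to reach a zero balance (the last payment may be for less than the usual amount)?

51 payments

Monthly rate r = 10.4%/12 = 0.866667% = 0.00866667.
Recurrence: B ← B·(1+r) − $220.00.
Month 1: interest $77.57; balance after payment $8,807.57.
Month 2: interest $76.33; balance after payment $8,663.90.
Closed form: n = −ln(1 − rB₀/P)/ln(1+r) = −ln(0.64742)/ln(1.00867) ≈ 50.381, so the balance reaches zero during payment 51.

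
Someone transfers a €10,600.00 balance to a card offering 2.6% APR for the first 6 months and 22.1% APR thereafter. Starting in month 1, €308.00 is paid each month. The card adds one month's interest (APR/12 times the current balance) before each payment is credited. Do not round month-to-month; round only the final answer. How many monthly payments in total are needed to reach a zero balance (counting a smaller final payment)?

48 months

Promo months 1–6 at r₀ = 2.6%/12 = 0.00216667; months 7+ at r₁ = 22.1%/12 = 0.0184167.
After month 6: iterate B ← B·(1+r₀) − €308.00 for 6 months → €8,880.51.
Then at r₁ with €308.00/mo: n₂ = −ln(1 − r₁·B/P)/ln(1+r₁) ≈ 41.49 → 42 more payments.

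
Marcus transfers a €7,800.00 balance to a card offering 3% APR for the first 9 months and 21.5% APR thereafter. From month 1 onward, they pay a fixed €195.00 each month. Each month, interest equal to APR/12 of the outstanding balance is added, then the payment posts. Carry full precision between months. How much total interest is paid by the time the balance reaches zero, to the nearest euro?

Promo months 1–9 at r₀ = 3%/12 = 0.0025; months 10+ at r₁ = 21.5%/12 = 0.0179167.
After month 9: iterate B ← B·(1+r₀) − €195.00 for 9 months → €6,204.61.
Then at r₁ with €195.00/mo: n₂ = −ln(1 − r₁·B/P)/ln(1+r₁) ≈ 47.54 → 48 more payments.
Total paid = 56·€195.00 + €105.10 = €11,025.10; interest = €11,025.10 − €7,800.00 = €3,225.10.

€3,225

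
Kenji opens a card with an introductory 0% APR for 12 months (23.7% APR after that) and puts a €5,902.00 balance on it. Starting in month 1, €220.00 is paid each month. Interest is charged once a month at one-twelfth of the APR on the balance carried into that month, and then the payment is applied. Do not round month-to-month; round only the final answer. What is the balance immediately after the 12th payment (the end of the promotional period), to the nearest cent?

Promo months 1–12 at r₀ = 0%/12 = 0; months 13+ at r₁ = 23.7%/12 = 0.01975.
After month 12 (no interest yet): B = €5,902.00 − 12·€220.00 = €3,262.00.

€3,262.00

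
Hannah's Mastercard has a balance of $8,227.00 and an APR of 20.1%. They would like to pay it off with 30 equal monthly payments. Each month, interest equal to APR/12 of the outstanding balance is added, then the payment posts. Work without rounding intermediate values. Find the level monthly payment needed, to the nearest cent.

Monthly rate r = 20.1%/12 = 1.675% = 0.01675.
Level-payment amortization: P = B₀·r / (1 − (1+r)^(−n)) = 8227.00·0.01675 / (1 − 1.01675^(−30)).
Denominator 1 − (1+r)^(−30) = 0.392460432.
P = 137.802 / 0.392460432 ≈ 351.12.

$351.12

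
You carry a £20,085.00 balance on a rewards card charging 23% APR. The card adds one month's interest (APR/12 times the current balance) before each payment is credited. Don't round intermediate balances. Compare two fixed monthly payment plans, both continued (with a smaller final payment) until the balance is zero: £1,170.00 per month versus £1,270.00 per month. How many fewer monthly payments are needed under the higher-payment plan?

2 fewer payments

Monthly rate r = 23%/12 = 1.91667% = 0.0191667.
At £1,170.00/mo: n = ⌈−ln(1 − rB₀/P)/ln(1+r)⌉ = 22 payments (last £20.92); total interest = total paid − £20,085.00 = £4,505.92.
At £1,270.00/mo: 20 payments (last £28.46); total interest £4,073.46.
Payments saved = 22 − 20 = 2.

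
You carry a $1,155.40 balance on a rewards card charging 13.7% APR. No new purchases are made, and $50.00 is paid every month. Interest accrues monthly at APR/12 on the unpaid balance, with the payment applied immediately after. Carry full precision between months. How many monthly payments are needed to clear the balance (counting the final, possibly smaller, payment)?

Monthly rate r = 13.7%/12 = 1.14167% = 0.0114167.
Recurrence: B ← B·(1+r) − $50.00.
Month 1: interest $13.19; balance after payment $1,118.59.
Month 2: interest $12.77; balance after payment $1,081.36.
Closed form: n = −ln(1 − rB₀/P)/ln(1+r) = −ln(0.73618)/ln(1.01142) ≈ 26.980, so the balance reaches zero during payment 27.

27 months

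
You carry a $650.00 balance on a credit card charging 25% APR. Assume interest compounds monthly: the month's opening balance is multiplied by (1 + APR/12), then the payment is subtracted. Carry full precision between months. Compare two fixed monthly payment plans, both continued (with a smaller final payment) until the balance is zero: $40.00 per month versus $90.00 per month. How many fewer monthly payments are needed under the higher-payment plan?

13 fewer payments

Monthly rate r = 25%/12 = 2.08333% = 0.0208333.
At $40.00/mo: n = ⌈−ln(1 − rB₀/P)/ln(1+r)⌉ = 21 payments (last $1.81); total interest = total paid − $650.00 = $151.81.
At $90.00/mo: 8 payments (last $81.83); total interest $61.83.
Payments saved = 21 − 8 = 13.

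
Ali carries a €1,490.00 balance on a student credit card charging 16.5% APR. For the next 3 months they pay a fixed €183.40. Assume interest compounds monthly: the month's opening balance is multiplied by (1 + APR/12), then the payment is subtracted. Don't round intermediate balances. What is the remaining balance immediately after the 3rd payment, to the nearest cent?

€994.51

Monthly rate r = 16.5%/12 = 1.375% = 0.01375.
Each month: B ← B·(1+r) − €183.40.
Month 1: interest €20.49; balance after payment €1,327.09.
Month 2: interest €18.25; balance after payment €1,161.93.
Month 3: interest €15.98; balance after payment €994.51.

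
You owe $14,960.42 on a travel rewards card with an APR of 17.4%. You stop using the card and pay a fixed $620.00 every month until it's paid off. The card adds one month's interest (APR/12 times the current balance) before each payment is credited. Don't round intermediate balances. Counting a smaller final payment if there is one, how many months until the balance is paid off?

Monthly rate r = 17.4%/12 = 1.45% = 0.0145.
Recurrence: B ← B·(1+r) − $620.00.
Month 1: interest $216.93; balance after payment $14,557.35.
Month 2: interest $211.08; balance after payment $14,148.43.
Closed form: n = −ln(1 − rB₀/P)/ln(1+r) = −ln(0.65012)/ln(1.0145) ≈ 29.911, so the balance reaches zero during payment 30.

30 payments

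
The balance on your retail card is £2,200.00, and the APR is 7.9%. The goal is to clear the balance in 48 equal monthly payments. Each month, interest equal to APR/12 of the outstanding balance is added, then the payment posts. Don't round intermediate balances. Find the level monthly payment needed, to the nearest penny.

Monthly rate r = 7.9%/12 = 0.658333% = 0.00658333.
Level-payment amortization: P = B₀·r / (1 − (1+r)^(−n)) = 2200.00·0.00658333 / (1 − 1.00658^(−48)).
Denominator 1 − (1+r)^(−48) = 0.270185127.
P = 14.4833 / 0.270185127 ≈ 53.61.

£53.61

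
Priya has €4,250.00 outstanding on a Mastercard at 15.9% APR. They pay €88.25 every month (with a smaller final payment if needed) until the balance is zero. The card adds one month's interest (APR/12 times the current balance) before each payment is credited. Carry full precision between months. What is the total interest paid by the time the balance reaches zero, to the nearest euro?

Monthly rate r = 15.9%/12 = 1.325% = 0.01325.
Payoff takes n = ⌈−ln(1 − rB₀/P)/ln(1+r)⌉ = ⌈77.216⌉ = 78 payments; the last is €19.16.
Total paid = 77·€88.25 + €19.16 = €6,814.41.
Total interest = total paid − principal = €6,814.41 − €4,250.00 = €2,564.41.

€2,564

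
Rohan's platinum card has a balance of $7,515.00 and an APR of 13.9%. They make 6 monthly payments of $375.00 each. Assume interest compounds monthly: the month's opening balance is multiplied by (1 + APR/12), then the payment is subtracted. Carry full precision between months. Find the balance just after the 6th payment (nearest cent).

$5,736.48

Monthly rate r = 13.9%/12 = 1.15833% = 0.0115833.
Each month: B ← B·(1+r) − $375.00.
Month 1: interest $87.05; balance after payment $7,227.05.
Month 2: interest $83.71; balance after payment $6,935.76.
Month 3: interest $80.34; balance after payment $6,641.10.
Month 4: interest $76.93; balance after payment $6,343.03.
Month 5: interest $73.47; balance after payment $6,041.50.
Month 6: interest $69.98; balance after payment $5,736.48.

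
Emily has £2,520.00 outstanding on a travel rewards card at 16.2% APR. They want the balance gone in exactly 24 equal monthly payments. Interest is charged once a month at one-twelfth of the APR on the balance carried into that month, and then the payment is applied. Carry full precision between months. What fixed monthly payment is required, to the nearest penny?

Monthly rate r = 16.2%/12 = 1.35% = 0.0135.
Level-payment amortization: P = B₀·r / (1 − (1+r)^(−n)) = 2520.00·0.0135 / (1 − 1.0135^(−24)).
Denominator 1 − (1+r)^(−24) = 0.275180402.
P = 34.02 / 0.275180402 ≈ 123.63.

£123.63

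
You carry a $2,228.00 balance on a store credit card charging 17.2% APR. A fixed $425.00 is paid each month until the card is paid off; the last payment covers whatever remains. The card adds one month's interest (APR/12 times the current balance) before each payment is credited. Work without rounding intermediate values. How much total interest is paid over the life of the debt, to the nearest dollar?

$105

Monthly rate r = 17.2%/12 = 1.43333% = 0.0143333.
Payoff takes n = ⌈−ln(1 − rB₀/P)/ln(1+r)⌉ = ⌈5.489⌉ = 6 payments; the last is $208.47.
Total paid = 5·$425.00 + $208.47 = $2,333.47.
Total interest = total paid − principal = $2,333.47 − $2,228.00 = $105.47.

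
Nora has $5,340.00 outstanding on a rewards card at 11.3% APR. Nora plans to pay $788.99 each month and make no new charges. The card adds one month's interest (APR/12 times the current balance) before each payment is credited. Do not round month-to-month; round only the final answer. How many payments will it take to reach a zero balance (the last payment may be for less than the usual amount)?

Monthly rate r = 11.3%/12 = 0.941667% = 0.00941667.
Recurrence: B ← B·(1+r) − $788.99.
Month 1: interest $50.29; balance after payment $4,601.30.
Month 2: interest $43.33; balance after payment $3,855.63.
Closed form: n = −ln(1 − rB₀/P)/ln(1+r) = −ln(0.93627)/ln(1.00942) ≈ 7.026, so the balance reaches zero during payment 8.

8 months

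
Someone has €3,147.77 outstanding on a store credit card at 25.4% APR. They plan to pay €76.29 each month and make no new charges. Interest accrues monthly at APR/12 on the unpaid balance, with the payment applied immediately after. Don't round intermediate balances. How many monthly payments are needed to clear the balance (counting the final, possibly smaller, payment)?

Monthly rate r = 25.4%/12 = 2.11667% = 0.0211667.
Recurrence: B ← B·(1+r) − €76.29.
Month 1: interest €66.63; balance after payment €3,138.11.
Month 2: interest €66.42; balance after payment €3,128.24.
Closed form: n = −ln(1 − rB₀/P)/ln(1+r) = −ln(0.12665)/ln(1.02117) ≈ 98.651, so the balance reaches zero during payment 99.

99 payments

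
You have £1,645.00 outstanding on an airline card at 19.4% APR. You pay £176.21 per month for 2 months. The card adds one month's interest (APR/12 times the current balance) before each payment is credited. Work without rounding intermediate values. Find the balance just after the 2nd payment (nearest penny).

£1,343.35

Monthly rate r = 19.4%/12 = 1.61667% = 0.0161667.
Each month: B ← B·(1+r) − £176.21.
Month 1: interest £26.59; balance after payment £1,495.38.
Month 2: interest £24.18; balance after payment £1,343.35.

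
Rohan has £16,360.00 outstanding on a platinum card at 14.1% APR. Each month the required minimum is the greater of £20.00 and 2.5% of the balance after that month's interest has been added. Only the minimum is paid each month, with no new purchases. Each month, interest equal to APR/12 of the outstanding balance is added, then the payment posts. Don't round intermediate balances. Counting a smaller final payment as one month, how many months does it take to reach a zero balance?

276 months

Monthly rate r = 14.1%/12 = 1.175% = 0.01175.
While 2.5% of the post-interest balance exceeds £20.00, each month B ← (B·(1+r))·(1 − 0.025), i.e. B shrinks by the factor (1+r)·0.975 = 0.98646.
This holds for months 1–223. Entering month 224 the balance is £781.88; 2.5% of the post-interest balance is now below £20.00, so the flat £20.00 minimum applies from here.
From month 224 a fixed £20.00 at rate r clears £781.88 in 53 more payments. Total: 223 + 53 = 276 months.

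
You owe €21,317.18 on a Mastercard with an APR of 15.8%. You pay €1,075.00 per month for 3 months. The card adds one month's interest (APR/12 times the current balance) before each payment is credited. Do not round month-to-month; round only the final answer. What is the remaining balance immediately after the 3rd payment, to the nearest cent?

Monthly rate r = 15.8%/12 = 1.31667% = 0.0131667.
Each month: B ← B·(1+r) − €1,075.00.
Month 1: interest €280.68; balance after payment €20,522.86.
Month 2: interest €270.22; balance after payment €19,718.07.
Month 3: interest €259.62; balance after payment €18,902.70.

€18,902.70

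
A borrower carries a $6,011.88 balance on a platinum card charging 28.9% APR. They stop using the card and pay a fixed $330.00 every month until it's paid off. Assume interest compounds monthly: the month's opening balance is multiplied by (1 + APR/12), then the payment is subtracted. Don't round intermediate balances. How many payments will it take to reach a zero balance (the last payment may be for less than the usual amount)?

Monthly rate r = 28.9%/12 = 2.40833% = 0.0240833.
Recurrence: B ← B·(1+r) − $330.00.
Month 1: interest $144.79; balance after payment $5,826.67.
Month 2: interest $140.33; balance after payment $5,636.99.
Closed form: n = −ln(1 − rB₀/P)/ln(1+r) = −ln(0.56125)/ln(1.02408) ≈ 24.270, so the balance reaches zero during payment 25.

25 payments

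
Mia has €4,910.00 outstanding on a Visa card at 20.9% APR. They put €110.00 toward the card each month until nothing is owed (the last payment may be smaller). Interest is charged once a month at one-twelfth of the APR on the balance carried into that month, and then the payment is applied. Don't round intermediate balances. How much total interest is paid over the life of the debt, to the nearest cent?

Monthly rate r = 20.9%/12 = 1.74167% = 0.0174167.
Payoff takes n = ⌈−ln(1 − rB₀/P)/ln(1+r)⌉ = ⌈87.014⌉ = 88 payments; the last is €1.59.
Total paid = 87·€110.00 + €1.59 = €9,571.59.
Total interest = total paid − principal = €9,571.59 − €4,910.00 = €4,661.59.

€4,661.59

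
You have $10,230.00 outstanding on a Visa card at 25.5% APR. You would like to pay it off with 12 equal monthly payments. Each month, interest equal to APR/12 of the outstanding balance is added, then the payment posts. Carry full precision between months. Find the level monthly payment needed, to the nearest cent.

Monthly rate r = 25.5%/12 = 2.125% = 0.02125.
Level-payment amortization: P = B₀·r / (1 − (1+r)^(−n)) = 10230.00·0.02125 / (1 − 1.02125^(−12)).
Denominator 1 − (1+r)^(−12) = 0.223010472.
P = 217.388 / 0.223010472 ≈ 974.79.

$974.79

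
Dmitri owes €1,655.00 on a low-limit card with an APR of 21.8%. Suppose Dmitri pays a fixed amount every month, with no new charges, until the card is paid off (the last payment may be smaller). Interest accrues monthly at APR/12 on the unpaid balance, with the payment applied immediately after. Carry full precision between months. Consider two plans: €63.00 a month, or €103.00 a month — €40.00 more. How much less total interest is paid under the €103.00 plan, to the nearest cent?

€294.86

Monthly rate r = 21.8%/12 = 1.81667% = 0.0181667.
At €63.00/mo: n = ⌈−ln(1 − rB₀/P)/ln(1+r)⌉ = 37 payments (last €1.74); total interest = total paid − €1,655.00 = €614.74.
At €103.00/mo: 20 payments (last €17.88); total interest €319.88.
Interest saved = €614.74 − €319.88 = €294.86.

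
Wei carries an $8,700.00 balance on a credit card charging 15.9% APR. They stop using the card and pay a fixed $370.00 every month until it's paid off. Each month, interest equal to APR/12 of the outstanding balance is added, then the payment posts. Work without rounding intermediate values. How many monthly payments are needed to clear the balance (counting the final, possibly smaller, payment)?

Monthly rate r = 15.9%/12 = 1.325% = 0.01325.
Recurrence: B ← B·(1+r) − $370.00.
Month 1: interest $115.27; balance after payment $8,445.27.
Month 2: interest $111.90; balance after payment $8,187.17.
Closed form: n = −ln(1 − rB₀/P)/ln(1+r) = −ln(0.68845)/ln(1.01325) ≈ 28.361, so the balance reaches zero during payment 29.

29 payments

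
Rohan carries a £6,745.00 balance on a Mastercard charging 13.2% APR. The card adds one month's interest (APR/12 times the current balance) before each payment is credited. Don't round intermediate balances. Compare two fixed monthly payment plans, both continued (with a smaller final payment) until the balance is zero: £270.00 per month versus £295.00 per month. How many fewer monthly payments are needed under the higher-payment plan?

Monthly rate r = 13.2%/12 = 1.1% = 0.011.
At £270.00/mo: n = ⌈−ln(1 − rB₀/P)/ln(1+r)⌉ = 30 payments (last £100.16); total interest = total paid − £6,745.00 = £1,185.16.
At £295.00/mo: 27 payments (last £142.16); total interest £1,067.16.
Payments saved = 30 − 27 = 3.

3 fewer payments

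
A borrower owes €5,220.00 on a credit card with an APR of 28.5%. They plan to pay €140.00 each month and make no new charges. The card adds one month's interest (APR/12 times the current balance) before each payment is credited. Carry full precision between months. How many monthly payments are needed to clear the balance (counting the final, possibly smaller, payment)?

93 months

Monthly rate r = 28.5%/12 = 2.375% = 0.02375.
Recurrence: B ← B·(1+r) − €140.00.
Month 1: interest €123.98; balance after payment €5,203.98.
Month 2: interest €123.59; balance after payment €5,187.57.
Closed form: n = −ln(1 − rB₀/P)/ln(1+r) = −ln(0.11446)/ln(1.02375) ≈ 92.342, so the balance reaches zero during payment 93.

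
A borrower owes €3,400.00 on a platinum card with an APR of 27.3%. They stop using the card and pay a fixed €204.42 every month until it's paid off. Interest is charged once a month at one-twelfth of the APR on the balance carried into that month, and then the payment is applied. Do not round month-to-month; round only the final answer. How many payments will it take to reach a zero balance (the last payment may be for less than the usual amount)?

22 payments

Monthly rate r = 27.3%/12 = 2.275% = 0.02275.
Recurrence: B ← B·(1+r) − €204.42.
Month 1: interest €77.35; balance after payment €3,272.93.
Month 2: interest €74.46; balance after payment €3,142.97.
Closed form: n = −ln(1 − rB₀/P)/ln(1+r) = −ln(0.62161)/ln(1.02275) ≈ 21.135, so the balance reaches zero during payment 22.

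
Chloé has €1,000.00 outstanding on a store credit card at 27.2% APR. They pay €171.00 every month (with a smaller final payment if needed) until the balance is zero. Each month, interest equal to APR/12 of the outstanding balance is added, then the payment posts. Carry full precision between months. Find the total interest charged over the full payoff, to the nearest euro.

€85

Monthly rate r = 27.2%/12 = 2.26667% = 0.0226667.
Payoff takes n = ⌈−ln(1 − rB₀/P)/ln(1+r)⌉ = ⌈6.344⌉ = 7 payments; the last is €59.33.
Total paid = 6·€171.00 + €59.33 = €1,085.33.
Total interest = total paid − principal = €1,085.33 − €1,000.00 = €85.33.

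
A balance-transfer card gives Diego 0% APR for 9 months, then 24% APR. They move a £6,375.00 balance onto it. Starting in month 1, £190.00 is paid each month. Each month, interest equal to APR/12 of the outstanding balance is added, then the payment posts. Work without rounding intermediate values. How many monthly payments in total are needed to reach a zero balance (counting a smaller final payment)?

44 payments

Promo months 1–9 at r₀ = 0%/12 = 0; months 10+ at r₁ = 24%/12 = 0.02.
After month 9 (no interest yet): B = £6,375.00 − 9·£190.00 = £4,665.00.
Then at r₁ with £190.00/mo: n₂ = −ln(1 − r₁·B/P)/ln(1+r₁) ≈ 34.11 → 35 more payments.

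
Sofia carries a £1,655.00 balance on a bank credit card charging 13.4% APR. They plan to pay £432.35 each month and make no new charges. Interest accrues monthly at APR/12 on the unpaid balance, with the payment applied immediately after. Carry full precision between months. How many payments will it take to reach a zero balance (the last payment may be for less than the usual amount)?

Monthly rate r = 13.4%/12 = 1.11667% = 0.0111667.
Recurrence: B ← B·(1+r) − £432.35.
Month 1: interest £18.48; balance after payment £1,241.13.
Month 2: interest £13.86; balance after payment £822.64.
Month 3: interest £9.19; balance after payment £399.48.
Month 4: interest £4.46; balance after payment £0.00.

4 payments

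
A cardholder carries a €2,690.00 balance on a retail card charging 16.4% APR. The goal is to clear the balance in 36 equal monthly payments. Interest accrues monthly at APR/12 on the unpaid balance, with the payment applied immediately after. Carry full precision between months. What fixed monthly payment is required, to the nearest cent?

€95.10

Monthly rate r = 16.4%/12 = 1.36667% = 0.0136667.
Level-payment amortization: P = B₀·r / (1 − (1+r)^(−n)) = 2690.00·0.0136667 / (1 − 1.01367^(−36)).
Denominator 1 − (1+r)^(−36) = 0.386557241.
P = 36.7633 / 0.386557241 ≈ 95.10.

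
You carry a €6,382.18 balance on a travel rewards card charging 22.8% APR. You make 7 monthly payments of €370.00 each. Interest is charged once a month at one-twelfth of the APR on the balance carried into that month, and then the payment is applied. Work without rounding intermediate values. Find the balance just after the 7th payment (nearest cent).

Monthly rate r = 22.8%/12 = 1.9% = 0.019.
Each month: B ← B·(1+r) − €370.00.
Month 1: interest €121.26; balance after payment €6,133.44.
Month 2: interest €116.54; balance after payment €5,879.98.
Month 3: interest €111.72; balance after payment €5,621.70.
Month 4: interest €106.81; balance after payment €5,358.51.
Month 5: interest €101.81; balance after payment €5,090.32.
Month 6: interest €96.72; balance after payment €4,817.04.
Month 7: interest €91.52; balance after payment €4,538.56.

€4,538.56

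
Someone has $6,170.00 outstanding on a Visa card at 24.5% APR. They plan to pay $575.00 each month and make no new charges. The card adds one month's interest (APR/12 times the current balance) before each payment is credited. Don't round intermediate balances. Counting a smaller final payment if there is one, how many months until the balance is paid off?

13 payments

Monthly rate r = 24.5%/12 = 2.04167% = 0.0204167.
Recurrence: B ← B·(1+r) − $575.00.
Month 1: interest $125.97; balance after payment $5,720.97.
Month 2: interest $116.80; balance after payment $5,262.77.
Closed form: n = −ln(1 − rB₀/P)/ln(1+r) = −ln(0.78092)/ln(1.02042) ≈ 12.235, so the balance reaches zero during payment 13.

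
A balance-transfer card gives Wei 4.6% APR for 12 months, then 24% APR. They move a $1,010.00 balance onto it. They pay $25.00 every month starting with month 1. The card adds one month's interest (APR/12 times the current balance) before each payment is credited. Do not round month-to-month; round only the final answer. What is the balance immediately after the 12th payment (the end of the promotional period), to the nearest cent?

Promo months 1–12 at r₀ = 4.6%/12 = 0.00383333; months 13+ at r₁ = 24%/12 = 0.02.
After month 12: iterate B ← B·(1+r₀) − $25.00 for 12 months → $751.05.

$751.05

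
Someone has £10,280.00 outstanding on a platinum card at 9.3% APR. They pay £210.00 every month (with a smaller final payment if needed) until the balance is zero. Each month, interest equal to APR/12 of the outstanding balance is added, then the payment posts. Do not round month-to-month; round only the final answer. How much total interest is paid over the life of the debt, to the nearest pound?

£2,696

Monthly rate r = 9.3%/12 = 0.775% = 0.00775.
Payoff takes n = ⌈−ln(1 − rB₀/P)/ln(1+r)⌉ = ⌈61.791⌉ = 62 payments; the last is £166.34.
Total paid = 61·£210.00 + £166.34 = £12,976.34.
Total interest = total paid − principal = £12,976.34 − £10,280.00 = £2,696.34.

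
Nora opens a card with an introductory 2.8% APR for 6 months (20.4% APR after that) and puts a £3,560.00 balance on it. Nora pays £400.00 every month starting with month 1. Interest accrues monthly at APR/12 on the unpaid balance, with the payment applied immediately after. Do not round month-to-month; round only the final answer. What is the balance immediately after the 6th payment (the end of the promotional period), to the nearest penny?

£1,196.09

Promo months 1–6 at r₀ = 2.8%/12 = 0.00233333; months 7+ at r₁ = 20.4%/12 = 0.017.
After month 6: iterate B ← B·(1+r₀) − £400.00 for 6 months → £1,196.09.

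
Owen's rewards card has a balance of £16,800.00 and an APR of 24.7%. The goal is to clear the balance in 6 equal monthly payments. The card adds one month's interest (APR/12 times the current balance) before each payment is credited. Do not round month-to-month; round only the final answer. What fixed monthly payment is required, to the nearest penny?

Monthly rate r = 24.7%/12 = 2.05833% = 0.0205833.
Level-payment amortization: P = B₀·r / (1 − (1+r)^(−n)) = 16800.00·0.0205833 / (1 − 1.02058^(−6)).
Denominator 1 − (1+r)^(−6) = 0.115069489.
P = 345.8 / 0.115069489 ≈ 3005.14.

£3,005.14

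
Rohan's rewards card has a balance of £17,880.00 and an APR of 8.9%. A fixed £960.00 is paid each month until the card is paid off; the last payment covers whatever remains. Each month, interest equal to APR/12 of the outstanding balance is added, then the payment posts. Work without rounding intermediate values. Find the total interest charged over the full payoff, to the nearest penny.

£1,433.55

Monthly rate r = 8.9%/12 = 0.741667% = 0.00741667.
Payoff takes n = ⌈−ln(1 − rB₀/P)/ln(1+r)⌉ = ⌈20.118⌉ = 21 payments; the last is £113.55.
Total paid = 20·£960.00 + £113.55 = £19,313.55.
Total interest = total paid − principal = £19,313.55 − £17,880.00 = £1,433.55.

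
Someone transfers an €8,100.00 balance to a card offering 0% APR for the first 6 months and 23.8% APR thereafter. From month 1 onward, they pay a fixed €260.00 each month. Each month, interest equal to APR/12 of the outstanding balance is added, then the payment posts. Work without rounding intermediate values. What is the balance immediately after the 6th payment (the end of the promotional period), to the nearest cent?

€6,540.00

Promo months 1–6 at r₀ = 0%/12 = 0; months 7+ at r₁ = 23.8%/12 = 0.0198333.
After month 6 (no interest yet): B = €8,100.00 − 6·€260.00 = €6,540.00.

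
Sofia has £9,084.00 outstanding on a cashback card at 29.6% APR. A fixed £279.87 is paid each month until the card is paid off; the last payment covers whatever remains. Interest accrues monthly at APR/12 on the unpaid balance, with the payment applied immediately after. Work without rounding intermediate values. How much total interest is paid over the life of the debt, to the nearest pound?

Monthly rate r = 29.6%/12 = 2.46667% = 0.0246667.
Payoff takes n = ⌈−ln(1 − rB₀/P)/ln(1+r)⌉ = ⌈66.178⌉ = 67 payments; the last is £50.37.
Total paid = 66·£279.87 + £50.37 = £18,521.79.
Total interest = total paid − principal = £18,521.79 − £9,084.00 = £9,437.79.

£9,438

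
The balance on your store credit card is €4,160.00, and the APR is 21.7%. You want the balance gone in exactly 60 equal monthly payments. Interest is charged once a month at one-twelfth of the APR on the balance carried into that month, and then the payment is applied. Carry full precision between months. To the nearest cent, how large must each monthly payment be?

€114.19

Monthly rate r = 21.7%/12 = 1.80833% = 0.0180833.
Level-payment amortization: P = B₀·r / (1 − (1+r)^(−n)) = 4160.00·0.0180833 / (1 − 1.01808^(−60)).
Denominator 1 − (1+r)^(−60) = 0.658806829.
P = 75.2267 / 0.658806829 ≈ 114.19.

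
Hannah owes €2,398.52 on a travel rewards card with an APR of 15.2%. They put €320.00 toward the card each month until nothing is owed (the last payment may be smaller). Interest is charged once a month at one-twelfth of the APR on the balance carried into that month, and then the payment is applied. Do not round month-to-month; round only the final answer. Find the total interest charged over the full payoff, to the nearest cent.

Monthly rate r = 15.2%/12 = 1.26667% = 0.0126667.
Payoff takes n = ⌈−ln(1 − rB₀/P)/ln(1+r)⌉ = ⌈7.925⌉ = 8 payments; the last is €296.21.
Total paid = 7·€320.00 + €296.21 = €2,536.21.
Total interest = total paid − principal = €2,536.21 − €2,398.52 = €137.69.

€137.69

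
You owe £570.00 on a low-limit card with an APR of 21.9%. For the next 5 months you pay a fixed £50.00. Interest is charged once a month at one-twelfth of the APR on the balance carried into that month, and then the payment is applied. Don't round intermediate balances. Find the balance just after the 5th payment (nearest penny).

£364.65

Monthly rate r = 21.9%/12 = 1.825% = 0.01825.
Each month: B ← B·(1+r) − £50.00.
Month 1: interest £10.40; balance after payment £530.40.
Month 2: interest £9.68; balance after payment £490.08.
Month 3: interest £8.94; balance after payment £449.03.
Month 4: interest £8.19; balance after payment £407.22.
Month 5: interest £7.43; balance after payment £364.65.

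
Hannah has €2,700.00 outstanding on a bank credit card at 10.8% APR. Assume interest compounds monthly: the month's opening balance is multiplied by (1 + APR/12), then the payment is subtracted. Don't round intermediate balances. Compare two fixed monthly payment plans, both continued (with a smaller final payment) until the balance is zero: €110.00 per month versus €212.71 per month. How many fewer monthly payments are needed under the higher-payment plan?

14 fewer payments

Monthly rate r = 10.8%/12 = 0.9% = 0.009.
At €110.00/mo: n = ⌈−ln(1 − rB₀/P)/ln(1+r)⌉ = 28 payments (last €94.77); total interest = total paid − €2,700.00 = €364.77.
At €212.71/mo: 14 payments (last €114.97); total interest €180.20.
Payments saved = 28 − 14 = 14.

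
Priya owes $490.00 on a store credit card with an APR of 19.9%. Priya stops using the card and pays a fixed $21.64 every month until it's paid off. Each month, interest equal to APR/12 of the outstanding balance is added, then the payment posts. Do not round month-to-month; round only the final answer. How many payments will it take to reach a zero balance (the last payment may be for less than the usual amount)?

29 payments

Monthly rate r = 19.9%/12 = 1.65833% = 0.0165833.
Recurrence: B ← B·(1+r) − $21.64.
Month 1: interest $8.13; balance after payment $476.49.
Month 2: interest $7.90; balance after payment $462.75.
Closed form: n = −ln(1 − rB₀/P)/ln(1+r) = −ln(0.6245)/ln(1.01658) ≈ 28.625, so the balance reaches zero during payment 29.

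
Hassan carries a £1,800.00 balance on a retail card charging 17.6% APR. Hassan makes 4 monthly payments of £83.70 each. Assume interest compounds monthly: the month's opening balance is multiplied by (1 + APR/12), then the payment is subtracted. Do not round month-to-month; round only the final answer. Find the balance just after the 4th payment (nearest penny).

Monthly rate r = 17.6%/12 = 1.46667% = 0.0146667.
Each month: B ← B·(1+r) − £83.70.
Month 1: interest £26.40; balance after payment £1,742.70.
Month 2: interest £25.56; balance after payment £1,684.56.
Month 3: interest £24.71; balance after payment £1,625.57.
Month 4: interest £23.84; balance after payment £1,565.71.

£1,565.71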